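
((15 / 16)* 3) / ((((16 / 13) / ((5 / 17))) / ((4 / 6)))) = 975 / 2176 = 0.45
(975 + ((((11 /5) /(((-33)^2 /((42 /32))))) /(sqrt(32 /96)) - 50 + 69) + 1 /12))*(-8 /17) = -23858 /51 - 7*sqrt(3) /5610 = -467.81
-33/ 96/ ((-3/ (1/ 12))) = 11/ 1152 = 0.01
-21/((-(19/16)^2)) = 5376/361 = 14.89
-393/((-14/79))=31047/14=2217.64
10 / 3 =3.33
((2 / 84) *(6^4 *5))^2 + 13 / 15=23804.95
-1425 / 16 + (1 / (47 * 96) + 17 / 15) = -1983677 / 22560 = -87.93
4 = 4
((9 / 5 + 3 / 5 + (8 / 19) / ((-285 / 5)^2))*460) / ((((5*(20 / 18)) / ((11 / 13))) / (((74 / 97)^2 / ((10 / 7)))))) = 7184391812752 / 104871537875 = 68.51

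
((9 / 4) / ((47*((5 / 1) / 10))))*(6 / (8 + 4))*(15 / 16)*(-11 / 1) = -1485 / 3008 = -0.49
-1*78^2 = -6084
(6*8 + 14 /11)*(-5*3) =-8130 /11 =-739.09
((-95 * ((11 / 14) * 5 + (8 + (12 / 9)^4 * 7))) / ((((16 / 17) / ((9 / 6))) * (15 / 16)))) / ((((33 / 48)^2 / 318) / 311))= -1150688082.75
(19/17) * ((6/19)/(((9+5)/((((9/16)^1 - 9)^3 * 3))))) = -22143375/487424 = -45.43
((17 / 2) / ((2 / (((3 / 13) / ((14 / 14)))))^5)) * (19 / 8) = 78489 / 190102016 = 0.00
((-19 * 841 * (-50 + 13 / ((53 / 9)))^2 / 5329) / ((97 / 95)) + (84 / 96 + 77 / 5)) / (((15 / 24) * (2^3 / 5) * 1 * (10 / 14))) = -2720486647816931 / 290401723400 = -9368.01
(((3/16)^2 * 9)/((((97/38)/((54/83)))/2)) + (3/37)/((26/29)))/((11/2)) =31193985/681565456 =0.05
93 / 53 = 1.75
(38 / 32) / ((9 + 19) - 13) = 19 / 240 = 0.08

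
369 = 369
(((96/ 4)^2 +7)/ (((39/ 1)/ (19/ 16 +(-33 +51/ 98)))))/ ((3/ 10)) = -71513695/ 45864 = -1559.26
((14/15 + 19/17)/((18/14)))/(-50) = -3661/114750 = -0.03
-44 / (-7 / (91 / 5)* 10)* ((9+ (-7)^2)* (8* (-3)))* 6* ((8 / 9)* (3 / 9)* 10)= -4246528 / 15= -283101.87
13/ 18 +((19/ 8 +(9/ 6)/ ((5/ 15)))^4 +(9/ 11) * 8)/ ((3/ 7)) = 2120280391/ 405504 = 5228.75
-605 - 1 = -606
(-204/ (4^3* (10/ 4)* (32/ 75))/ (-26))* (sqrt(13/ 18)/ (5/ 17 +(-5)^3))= -867* sqrt(26)/ 5644288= -0.00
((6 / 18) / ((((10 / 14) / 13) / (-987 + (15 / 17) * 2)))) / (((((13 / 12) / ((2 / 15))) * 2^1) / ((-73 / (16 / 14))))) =19970391 / 850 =23494.58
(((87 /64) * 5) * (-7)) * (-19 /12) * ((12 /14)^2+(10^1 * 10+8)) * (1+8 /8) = 917415 /56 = 16382.41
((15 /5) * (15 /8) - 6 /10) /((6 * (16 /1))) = 67 /1280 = 0.05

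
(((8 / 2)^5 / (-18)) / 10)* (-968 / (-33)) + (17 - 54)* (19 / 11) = -342713 / 1485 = -230.78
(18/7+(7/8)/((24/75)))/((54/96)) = 2377/252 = 9.43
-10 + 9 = -1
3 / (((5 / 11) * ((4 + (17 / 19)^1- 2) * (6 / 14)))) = 133 / 25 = 5.32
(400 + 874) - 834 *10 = -7066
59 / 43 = 1.37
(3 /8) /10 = 3 /80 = 0.04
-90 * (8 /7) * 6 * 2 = -8640 /7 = -1234.29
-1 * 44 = -44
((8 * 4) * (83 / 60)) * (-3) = -664 / 5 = -132.80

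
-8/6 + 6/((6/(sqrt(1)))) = -1/3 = -0.33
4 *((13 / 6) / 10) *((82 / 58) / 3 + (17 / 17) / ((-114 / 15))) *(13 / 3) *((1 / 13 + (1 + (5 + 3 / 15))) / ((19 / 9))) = 992732 / 261725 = 3.79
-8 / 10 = -4 / 5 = -0.80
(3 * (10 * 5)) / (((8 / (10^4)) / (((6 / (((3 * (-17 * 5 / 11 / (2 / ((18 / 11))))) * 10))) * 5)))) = -1512500 / 51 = -29656.86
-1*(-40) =40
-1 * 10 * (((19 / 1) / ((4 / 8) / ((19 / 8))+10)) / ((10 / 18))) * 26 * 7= -591318 / 97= -6096.06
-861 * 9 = -7749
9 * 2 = 18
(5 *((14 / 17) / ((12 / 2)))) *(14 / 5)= 98 / 51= 1.92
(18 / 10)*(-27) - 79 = -127.60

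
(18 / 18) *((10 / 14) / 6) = 5 / 42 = 0.12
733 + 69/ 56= 41117/ 56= 734.23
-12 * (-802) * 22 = 211728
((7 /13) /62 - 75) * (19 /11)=-1148417 /8866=-129.53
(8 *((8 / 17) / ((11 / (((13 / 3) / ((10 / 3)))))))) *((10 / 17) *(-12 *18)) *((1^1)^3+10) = -179712 / 289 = -621.84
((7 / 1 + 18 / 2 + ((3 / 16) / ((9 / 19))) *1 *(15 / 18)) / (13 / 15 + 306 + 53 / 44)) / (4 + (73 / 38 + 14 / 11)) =54060985 / 7336851468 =0.01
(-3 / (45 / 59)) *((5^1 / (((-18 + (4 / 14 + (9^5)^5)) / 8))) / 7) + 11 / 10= 165834435156817948005918707 / 150758577415289043641748570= 1.10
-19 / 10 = -1.90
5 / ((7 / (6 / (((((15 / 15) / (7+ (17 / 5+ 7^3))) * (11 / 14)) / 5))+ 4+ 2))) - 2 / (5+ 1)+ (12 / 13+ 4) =28970113 / 3003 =9647.06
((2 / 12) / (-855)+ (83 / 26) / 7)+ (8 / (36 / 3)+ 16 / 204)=4765424 / 3968055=1.20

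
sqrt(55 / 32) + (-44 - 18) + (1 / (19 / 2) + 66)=sqrt(110) / 8 + 78 / 19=5.42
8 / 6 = 4 / 3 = 1.33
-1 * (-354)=354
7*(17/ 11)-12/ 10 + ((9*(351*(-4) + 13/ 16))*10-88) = -55600713/ 440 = -126365.26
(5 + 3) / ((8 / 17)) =17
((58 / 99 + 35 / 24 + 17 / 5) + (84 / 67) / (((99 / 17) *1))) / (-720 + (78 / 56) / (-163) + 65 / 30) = -1713294793 / 217312358010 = -0.01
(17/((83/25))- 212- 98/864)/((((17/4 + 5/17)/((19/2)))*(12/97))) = -232536770809/66477024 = -3498.00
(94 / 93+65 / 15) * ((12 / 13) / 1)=1988 / 403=4.93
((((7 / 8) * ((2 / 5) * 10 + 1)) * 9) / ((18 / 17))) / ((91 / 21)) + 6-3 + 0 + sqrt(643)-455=-92231 / 208 + sqrt(643)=-418.06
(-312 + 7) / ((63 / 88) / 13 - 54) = 348920 / 61713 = 5.65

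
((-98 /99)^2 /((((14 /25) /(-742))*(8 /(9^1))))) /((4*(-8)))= 3181325 /69696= 45.65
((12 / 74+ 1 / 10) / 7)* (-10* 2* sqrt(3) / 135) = -194* sqrt(3) / 34965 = -0.01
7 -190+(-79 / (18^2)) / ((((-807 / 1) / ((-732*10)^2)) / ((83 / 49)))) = 9694311479 / 355887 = 27239.86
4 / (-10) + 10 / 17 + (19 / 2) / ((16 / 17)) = 27967 / 2720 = 10.28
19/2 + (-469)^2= 439941/2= 219970.50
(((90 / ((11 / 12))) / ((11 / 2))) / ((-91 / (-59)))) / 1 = 127440 / 11011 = 11.57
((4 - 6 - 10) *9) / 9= -12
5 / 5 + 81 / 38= 119 / 38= 3.13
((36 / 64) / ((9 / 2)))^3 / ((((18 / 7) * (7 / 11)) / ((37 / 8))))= 407 / 73728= 0.01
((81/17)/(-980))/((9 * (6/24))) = -9/4165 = -0.00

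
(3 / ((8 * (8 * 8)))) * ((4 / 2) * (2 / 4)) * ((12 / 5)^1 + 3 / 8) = 333 / 20480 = 0.02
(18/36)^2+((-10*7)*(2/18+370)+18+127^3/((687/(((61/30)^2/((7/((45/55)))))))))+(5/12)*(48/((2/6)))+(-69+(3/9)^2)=-21563000197/881650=-24457.55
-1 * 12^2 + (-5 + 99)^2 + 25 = 8717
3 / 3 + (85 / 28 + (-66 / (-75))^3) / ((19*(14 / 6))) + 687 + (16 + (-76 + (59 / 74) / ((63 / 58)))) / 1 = 12184250080231 / 19376437500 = 628.82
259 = 259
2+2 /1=4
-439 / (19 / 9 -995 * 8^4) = 3951 / 36679661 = 0.00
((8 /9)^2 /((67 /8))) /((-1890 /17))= -4352 /5128515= -0.00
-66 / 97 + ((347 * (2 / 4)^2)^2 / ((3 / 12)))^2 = 1406337745201 / 1552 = 906145454.38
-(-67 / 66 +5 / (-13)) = 1.40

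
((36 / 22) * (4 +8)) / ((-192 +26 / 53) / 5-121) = -11448 / 92873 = -0.12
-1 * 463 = -463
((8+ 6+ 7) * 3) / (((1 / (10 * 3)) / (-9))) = -17010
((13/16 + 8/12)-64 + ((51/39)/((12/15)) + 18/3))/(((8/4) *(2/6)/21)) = -719229/416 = -1728.92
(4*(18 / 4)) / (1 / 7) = 126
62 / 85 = 0.73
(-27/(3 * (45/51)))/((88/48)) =-306/55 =-5.56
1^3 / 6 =1 / 6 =0.17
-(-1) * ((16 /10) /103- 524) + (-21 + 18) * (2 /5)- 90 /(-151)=-8158924 /15553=-524.59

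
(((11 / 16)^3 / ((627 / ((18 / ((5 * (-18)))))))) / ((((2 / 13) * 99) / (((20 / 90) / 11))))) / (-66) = 13 / 6240706560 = 0.00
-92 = -92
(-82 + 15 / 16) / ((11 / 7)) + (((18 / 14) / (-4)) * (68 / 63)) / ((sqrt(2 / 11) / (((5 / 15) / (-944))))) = -9079 / 176 + 17 * sqrt(22) / 277536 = -51.58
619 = 619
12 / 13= 0.92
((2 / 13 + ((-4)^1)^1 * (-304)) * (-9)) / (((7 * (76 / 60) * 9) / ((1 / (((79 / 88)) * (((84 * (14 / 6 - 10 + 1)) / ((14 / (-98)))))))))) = -0.04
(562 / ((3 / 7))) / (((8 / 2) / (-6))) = -1967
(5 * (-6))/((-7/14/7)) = 420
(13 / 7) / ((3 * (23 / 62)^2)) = 49972 / 11109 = 4.50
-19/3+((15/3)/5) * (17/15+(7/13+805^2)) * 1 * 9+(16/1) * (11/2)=1137302734/195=5832321.71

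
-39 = -39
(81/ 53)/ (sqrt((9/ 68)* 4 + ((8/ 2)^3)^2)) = 81* sqrt(1183897)/ 3690973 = 0.02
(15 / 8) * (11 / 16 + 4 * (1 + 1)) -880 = -863.71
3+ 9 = 12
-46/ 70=-23/ 35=-0.66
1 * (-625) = -625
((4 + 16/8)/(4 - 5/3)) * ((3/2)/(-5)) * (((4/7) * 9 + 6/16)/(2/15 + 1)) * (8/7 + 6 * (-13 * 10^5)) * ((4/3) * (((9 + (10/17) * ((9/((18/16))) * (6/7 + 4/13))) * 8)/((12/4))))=13606917077512224/9020557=1508434243.86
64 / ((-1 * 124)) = -16 / 31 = -0.52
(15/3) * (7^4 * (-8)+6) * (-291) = 27938910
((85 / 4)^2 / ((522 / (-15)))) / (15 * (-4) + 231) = -36125 / 476064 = -0.08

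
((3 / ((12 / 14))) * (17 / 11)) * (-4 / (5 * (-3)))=238 / 165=1.44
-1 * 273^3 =-20346417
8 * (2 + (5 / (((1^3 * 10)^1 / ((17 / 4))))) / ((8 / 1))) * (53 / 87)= 265 / 24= 11.04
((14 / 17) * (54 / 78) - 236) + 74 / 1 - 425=-129601 / 221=-586.43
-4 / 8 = -1 / 2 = -0.50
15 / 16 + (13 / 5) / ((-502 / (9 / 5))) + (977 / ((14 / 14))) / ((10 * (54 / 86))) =424306543 / 2710800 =156.52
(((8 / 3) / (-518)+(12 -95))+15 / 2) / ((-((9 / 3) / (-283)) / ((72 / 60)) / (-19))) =126182059 / 777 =162396.47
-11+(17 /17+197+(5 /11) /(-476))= 979127 /5236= 187.00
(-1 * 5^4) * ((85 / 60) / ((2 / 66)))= -116875 / 4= -29218.75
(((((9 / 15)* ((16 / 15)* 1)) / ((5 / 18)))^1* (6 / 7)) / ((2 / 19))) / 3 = 5472 / 875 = 6.25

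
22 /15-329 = -4913 /15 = -327.53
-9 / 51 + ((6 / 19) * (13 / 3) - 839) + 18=-819.81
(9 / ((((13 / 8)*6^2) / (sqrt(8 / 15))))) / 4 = sqrt(30) / 195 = 0.03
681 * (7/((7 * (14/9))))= 6129/14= 437.79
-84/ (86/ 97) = -4074/ 43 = -94.74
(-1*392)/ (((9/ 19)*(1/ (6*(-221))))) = 3292016/ 3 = 1097338.67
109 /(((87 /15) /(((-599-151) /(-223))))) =408750 /6467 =63.21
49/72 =0.68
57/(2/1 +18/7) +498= 16335/32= 510.47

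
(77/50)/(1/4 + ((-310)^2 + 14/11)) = 1694/105711675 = 0.00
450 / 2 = 225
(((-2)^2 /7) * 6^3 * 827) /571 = 714528 /3997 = 178.77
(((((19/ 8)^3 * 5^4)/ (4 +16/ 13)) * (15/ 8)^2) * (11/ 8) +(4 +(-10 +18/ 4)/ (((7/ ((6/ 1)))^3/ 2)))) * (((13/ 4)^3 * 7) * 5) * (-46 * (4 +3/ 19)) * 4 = -943939505529614659715/ 132766498816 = -7109771771.85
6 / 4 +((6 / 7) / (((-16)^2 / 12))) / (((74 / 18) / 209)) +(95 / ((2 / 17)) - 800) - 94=-687551 / 8288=-82.96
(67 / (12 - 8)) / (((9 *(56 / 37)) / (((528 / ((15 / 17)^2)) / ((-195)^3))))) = -7880741 / 70070568750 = -0.00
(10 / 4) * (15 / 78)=25 / 52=0.48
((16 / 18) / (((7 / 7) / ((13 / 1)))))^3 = 1124864 / 729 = 1543.02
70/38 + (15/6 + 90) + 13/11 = 39929/418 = 95.52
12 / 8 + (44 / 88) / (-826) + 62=104901 / 1652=63.50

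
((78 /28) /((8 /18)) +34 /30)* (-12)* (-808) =2511668 /35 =71761.94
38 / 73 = 0.52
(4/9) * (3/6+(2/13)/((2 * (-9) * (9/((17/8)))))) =4195/18954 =0.22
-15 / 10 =-3 / 2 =-1.50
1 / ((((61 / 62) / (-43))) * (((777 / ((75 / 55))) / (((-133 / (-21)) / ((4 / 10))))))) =-633175 / 521367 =-1.21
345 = 345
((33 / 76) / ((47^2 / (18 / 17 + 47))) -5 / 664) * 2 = 47789 / 12467596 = 0.00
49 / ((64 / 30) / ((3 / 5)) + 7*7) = 441 / 473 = 0.93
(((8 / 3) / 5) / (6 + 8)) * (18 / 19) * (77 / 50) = 132 / 2375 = 0.06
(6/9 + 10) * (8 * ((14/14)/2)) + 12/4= 137/3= 45.67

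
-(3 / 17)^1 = -3 / 17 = -0.18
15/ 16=0.94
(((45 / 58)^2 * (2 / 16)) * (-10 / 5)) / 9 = -225 / 13456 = -0.02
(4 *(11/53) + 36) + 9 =2429/53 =45.83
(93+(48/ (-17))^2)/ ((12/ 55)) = 534985/ 1156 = 462.79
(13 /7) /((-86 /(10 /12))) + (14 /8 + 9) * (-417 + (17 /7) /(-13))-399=-32760371 /6708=-4883.78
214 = 214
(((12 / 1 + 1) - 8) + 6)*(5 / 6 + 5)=385 / 6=64.17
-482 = -482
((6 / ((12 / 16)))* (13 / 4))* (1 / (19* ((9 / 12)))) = 104 / 57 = 1.82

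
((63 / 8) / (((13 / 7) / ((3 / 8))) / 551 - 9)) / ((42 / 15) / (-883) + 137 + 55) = -33878061 / 7426267984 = -0.00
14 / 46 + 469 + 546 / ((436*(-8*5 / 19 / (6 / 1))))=46703937 / 100280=465.74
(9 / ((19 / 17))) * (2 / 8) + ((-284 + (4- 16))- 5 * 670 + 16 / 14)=-1937993 / 532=-3642.84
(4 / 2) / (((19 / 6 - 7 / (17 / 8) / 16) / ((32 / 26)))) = 1632 / 1963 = 0.83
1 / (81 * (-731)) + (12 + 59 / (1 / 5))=18177776 / 59211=307.00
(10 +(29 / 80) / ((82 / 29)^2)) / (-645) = -5403589 / 346958400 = -0.02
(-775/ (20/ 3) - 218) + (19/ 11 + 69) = -11595/ 44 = -263.52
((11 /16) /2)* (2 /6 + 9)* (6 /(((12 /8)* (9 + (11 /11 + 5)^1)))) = 77 /90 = 0.86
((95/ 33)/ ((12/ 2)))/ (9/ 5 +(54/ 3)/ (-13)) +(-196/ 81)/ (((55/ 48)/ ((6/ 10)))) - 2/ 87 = -523201/ 3875850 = -0.13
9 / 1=9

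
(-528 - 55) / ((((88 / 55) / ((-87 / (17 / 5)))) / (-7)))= -65265.99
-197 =-197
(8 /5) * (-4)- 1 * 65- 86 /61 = -22207 /305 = -72.81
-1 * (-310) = 310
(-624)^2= 389376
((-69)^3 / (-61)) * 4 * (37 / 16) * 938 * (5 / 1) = 28503083385 / 122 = 233631831.02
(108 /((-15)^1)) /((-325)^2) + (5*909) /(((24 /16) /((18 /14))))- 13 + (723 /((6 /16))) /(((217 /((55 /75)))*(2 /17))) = 1353954355939 /343809375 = 3938.10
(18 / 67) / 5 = 18 / 335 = 0.05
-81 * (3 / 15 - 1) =324 / 5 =64.80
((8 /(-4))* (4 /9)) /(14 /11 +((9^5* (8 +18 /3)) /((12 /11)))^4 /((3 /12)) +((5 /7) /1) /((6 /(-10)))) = -2464 /3656464027853491893291534201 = -0.00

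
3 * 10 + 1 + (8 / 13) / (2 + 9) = 4441 / 143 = 31.06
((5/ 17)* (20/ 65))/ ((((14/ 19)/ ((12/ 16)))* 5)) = 57/ 3094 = 0.02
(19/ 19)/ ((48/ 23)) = 23/ 48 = 0.48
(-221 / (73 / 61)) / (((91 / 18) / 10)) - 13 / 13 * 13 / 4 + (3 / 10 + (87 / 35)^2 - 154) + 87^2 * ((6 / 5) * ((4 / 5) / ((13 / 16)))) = 39186437497 / 4650100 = 8427.01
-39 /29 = -1.34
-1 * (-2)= 2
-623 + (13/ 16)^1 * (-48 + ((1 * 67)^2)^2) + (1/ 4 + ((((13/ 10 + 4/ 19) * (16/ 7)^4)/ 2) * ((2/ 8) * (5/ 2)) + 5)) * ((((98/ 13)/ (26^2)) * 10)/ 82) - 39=3138264352346327/ 191683856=16372084.84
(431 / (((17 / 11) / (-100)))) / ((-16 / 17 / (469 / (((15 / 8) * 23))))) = 22235290 / 69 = 322250.58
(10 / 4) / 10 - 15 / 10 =-5 / 4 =-1.25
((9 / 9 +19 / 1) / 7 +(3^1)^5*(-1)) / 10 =-1681 / 70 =-24.01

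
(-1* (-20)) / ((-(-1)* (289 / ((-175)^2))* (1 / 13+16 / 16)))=568750 / 289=1967.99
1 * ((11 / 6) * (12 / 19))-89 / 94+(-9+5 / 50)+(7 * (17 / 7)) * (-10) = -797846 / 4465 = -178.69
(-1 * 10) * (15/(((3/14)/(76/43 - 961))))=28872900/43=671462.79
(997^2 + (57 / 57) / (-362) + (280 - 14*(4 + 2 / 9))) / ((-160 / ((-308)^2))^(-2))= 161960048450 / 57264303789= 2.83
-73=-73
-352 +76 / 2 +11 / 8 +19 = -293.62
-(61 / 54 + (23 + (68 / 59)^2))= -4785439 / 187974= -25.46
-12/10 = -6/5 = -1.20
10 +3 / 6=21 / 2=10.50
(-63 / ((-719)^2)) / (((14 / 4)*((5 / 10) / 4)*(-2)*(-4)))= -18 / 516961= -0.00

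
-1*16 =-16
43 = 43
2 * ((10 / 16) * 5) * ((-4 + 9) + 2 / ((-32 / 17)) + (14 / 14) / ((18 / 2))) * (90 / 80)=14575 / 512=28.47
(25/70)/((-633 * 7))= -5/62034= -0.00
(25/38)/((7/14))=25/19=1.32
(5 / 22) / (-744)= -5 / 16368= -0.00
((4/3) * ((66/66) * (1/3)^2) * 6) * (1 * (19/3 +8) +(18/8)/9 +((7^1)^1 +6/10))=2662/135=19.72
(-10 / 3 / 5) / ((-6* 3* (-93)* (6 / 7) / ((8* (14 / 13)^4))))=-1075648 / 215150013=-0.00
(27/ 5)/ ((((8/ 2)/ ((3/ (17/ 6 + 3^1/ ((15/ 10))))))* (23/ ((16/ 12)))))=162/ 3335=0.05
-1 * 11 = -11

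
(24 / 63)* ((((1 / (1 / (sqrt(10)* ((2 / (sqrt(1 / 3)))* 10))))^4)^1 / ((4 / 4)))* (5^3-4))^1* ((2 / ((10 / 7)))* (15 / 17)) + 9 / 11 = 1533312000153 / 187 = 8199529412.58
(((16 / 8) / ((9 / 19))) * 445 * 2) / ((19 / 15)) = 2966.67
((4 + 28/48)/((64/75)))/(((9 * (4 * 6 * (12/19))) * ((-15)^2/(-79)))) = -82555/5971968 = -0.01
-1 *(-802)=802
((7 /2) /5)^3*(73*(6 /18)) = 25039 /3000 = 8.35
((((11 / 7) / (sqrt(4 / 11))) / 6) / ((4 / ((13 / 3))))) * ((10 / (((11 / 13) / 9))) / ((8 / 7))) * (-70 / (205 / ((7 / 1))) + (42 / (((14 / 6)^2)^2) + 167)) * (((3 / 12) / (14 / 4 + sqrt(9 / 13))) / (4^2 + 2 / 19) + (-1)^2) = -37485743815 * sqrt(143) / 55173761664 + 729079960796785 * sqrt(11) / 331042569984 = 7296.33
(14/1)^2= 196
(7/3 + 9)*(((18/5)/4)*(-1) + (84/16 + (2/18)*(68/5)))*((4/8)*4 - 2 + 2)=3587/27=132.85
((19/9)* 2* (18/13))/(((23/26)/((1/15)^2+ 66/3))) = 752552/5175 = 145.42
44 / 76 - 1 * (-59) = 1132 / 19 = 59.58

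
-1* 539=-539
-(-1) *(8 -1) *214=1498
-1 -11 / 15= -26 / 15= -1.73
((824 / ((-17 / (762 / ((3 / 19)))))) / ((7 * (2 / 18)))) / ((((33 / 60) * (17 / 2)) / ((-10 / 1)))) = 14315846400 / 22253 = 643322.09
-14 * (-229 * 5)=16030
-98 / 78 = -49 / 39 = -1.26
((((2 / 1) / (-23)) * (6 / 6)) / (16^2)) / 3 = -1 / 8832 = -0.00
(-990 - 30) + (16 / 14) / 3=-21412 / 21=-1019.62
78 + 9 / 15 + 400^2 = 800393 / 5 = 160078.60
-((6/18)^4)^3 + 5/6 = 885733/1062882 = 0.83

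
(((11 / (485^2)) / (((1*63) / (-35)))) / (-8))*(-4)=-11 / 846810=-0.00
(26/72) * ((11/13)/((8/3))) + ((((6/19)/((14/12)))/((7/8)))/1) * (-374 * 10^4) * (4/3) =-137871349759/89376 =-1542599.24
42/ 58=21/ 29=0.72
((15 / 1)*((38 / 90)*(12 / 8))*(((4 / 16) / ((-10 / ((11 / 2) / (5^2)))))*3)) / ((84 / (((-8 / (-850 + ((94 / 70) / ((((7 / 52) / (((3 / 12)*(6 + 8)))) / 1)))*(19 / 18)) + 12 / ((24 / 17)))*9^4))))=-5977873626813 / 57375584000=-104.19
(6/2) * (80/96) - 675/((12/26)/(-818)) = 2392655/2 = 1196327.50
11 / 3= 3.67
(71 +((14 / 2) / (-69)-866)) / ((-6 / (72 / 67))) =219448 / 1541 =142.41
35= 35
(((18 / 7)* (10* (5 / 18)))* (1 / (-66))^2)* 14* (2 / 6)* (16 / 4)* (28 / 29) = 2800 / 94743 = 0.03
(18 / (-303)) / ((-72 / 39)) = 13 / 404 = 0.03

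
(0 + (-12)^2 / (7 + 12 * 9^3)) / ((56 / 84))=216 / 8755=0.02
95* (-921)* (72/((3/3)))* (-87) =548068680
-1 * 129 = -129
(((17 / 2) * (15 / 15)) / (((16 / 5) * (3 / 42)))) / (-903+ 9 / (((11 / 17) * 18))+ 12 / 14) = -45815 / 1110488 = -0.04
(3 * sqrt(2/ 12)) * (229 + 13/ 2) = 471 * sqrt(6)/ 4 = 288.43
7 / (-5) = -1.40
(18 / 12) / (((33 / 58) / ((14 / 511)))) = 58 / 803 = 0.07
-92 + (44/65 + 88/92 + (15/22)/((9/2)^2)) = -40109156/444015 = -90.33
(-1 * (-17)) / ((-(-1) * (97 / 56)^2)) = 53312 / 9409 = 5.67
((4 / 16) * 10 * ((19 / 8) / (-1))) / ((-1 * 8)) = 95 / 128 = 0.74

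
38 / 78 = 19 / 39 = 0.49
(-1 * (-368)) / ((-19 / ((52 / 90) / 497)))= -9568 / 424935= -0.02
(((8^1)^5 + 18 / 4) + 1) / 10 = 65547 / 20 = 3277.35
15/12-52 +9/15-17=-67.15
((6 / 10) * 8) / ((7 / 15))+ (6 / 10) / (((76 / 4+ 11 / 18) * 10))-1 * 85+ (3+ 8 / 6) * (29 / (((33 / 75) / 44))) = 2315071642 / 185325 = 12491.96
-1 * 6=-6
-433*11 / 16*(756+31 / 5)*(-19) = 344884067 / 80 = 4311050.84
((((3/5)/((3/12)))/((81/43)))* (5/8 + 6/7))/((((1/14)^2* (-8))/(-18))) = 832.77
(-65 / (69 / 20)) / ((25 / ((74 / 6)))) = -1924 / 207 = -9.29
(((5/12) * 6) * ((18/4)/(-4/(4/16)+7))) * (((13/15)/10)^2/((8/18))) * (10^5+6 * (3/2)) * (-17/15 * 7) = 2011280999/120000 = 16760.67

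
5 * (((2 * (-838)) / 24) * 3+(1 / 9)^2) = -169685 / 162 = -1047.44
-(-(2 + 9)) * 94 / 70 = 517 / 35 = 14.77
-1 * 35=-35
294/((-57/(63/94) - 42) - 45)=-6174/3613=-1.71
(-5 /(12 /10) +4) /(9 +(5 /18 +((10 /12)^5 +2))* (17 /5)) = -6480 /704149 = -0.01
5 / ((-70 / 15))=-15 / 14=-1.07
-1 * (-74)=74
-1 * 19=-19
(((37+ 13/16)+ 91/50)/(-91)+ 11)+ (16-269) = -8824653/36400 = -242.44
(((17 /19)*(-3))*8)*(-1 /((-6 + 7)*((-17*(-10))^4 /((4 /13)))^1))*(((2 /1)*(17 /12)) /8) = 1 /356915000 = 0.00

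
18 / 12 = 1.50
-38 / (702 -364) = -19 / 169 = -0.11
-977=-977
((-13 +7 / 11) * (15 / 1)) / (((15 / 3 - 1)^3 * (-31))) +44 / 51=133037 / 139128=0.96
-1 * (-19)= 19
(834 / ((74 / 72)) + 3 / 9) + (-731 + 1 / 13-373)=-421544 / 1443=-292.13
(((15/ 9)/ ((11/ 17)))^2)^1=7225/ 1089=6.63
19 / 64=0.30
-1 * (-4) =4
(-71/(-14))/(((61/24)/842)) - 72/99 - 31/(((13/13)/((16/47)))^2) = 17386892480/10375673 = 1675.74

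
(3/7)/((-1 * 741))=-1/1729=-0.00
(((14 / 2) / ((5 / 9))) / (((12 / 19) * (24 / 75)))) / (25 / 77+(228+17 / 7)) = 153615 / 568576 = 0.27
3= 3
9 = 9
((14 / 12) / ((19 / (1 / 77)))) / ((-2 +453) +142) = 1 / 743622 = 0.00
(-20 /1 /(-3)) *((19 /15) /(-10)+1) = 262 /45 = 5.82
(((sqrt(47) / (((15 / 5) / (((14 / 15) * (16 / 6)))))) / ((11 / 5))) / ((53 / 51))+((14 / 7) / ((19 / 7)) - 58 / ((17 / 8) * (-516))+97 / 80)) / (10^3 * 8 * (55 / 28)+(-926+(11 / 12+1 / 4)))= 46719253 / 345089982920+26656 * sqrt(47) / 1086403593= 0.00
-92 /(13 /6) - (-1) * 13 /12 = -6455 /156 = -41.38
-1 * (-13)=13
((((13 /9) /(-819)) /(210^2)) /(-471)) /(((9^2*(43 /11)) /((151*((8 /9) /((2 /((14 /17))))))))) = 3322 /224145192982725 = 0.00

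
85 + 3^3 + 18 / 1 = 130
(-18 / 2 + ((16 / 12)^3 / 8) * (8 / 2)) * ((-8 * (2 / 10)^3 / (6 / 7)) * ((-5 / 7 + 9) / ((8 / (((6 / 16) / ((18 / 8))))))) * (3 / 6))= 6119 / 121500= 0.05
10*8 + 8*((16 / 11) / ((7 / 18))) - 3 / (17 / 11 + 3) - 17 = 355209 / 3850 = 92.26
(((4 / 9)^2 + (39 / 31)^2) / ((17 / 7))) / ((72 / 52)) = 12610507 / 23819346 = 0.53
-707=-707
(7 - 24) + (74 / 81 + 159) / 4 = 7445 / 324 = 22.98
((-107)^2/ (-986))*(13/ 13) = -11449/ 986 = -11.61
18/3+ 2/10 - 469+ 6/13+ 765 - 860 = -36227/65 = -557.34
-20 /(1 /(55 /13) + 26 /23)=-25300 /1729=-14.63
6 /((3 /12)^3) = 384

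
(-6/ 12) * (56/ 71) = -28/ 71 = -0.39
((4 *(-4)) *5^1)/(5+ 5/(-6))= -96/5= -19.20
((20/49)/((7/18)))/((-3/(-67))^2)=179560/343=523.50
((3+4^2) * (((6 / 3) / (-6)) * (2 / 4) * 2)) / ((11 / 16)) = -304 / 33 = -9.21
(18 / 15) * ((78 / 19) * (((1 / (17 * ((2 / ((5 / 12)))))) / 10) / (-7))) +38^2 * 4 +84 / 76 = 261240661 / 45220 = 5777.10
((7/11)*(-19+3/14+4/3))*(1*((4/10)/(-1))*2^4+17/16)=312991/5280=59.28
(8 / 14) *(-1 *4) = -2.29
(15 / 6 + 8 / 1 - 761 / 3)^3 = -3105745579 / 216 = -14378451.75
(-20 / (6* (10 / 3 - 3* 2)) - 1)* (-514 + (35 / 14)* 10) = -489 / 4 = -122.25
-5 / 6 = -0.83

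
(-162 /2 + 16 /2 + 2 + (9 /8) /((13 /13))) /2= -559 /16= -34.94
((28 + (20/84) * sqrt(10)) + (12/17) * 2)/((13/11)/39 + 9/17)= 935 * sqrt(10)/2198 + 8250/157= 53.89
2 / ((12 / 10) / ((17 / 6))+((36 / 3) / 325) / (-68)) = 11050 / 2337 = 4.73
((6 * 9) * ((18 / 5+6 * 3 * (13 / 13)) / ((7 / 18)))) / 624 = 2187 / 455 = 4.81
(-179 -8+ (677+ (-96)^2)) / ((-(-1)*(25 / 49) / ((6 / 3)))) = 951188 / 25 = 38047.52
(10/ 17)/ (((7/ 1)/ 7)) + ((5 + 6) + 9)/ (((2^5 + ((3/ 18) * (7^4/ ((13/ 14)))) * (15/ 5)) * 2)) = 174440/ 292791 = 0.60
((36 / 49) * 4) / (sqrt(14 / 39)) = 72 * sqrt(546) / 343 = 4.90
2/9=0.22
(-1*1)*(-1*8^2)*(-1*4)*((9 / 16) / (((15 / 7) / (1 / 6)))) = -56 / 5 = -11.20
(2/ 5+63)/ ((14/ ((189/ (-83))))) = -8559/ 830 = -10.31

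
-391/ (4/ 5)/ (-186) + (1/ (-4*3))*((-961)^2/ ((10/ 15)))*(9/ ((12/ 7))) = -1803628693/ 2976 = -606058.03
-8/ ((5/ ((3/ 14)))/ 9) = -108/ 35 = -3.09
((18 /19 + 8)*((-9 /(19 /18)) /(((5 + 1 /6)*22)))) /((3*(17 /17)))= -27540 /123101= -0.22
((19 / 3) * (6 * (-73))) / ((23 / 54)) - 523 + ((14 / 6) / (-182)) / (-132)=-7035.87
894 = 894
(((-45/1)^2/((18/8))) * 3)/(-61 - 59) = -45/2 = -22.50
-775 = -775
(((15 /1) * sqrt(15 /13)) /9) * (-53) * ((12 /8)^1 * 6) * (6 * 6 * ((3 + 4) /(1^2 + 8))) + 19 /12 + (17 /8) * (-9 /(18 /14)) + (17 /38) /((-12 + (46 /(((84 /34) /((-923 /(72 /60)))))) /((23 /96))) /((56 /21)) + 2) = -22260 * sqrt(195) /13 - 1902278011 /143117880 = -23924.37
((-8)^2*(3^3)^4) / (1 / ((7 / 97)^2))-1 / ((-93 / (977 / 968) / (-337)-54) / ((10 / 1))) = 14740601785135141 / 83219885799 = 177128.36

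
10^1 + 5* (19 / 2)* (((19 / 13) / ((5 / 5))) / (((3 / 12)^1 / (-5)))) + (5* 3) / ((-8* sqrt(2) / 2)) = -17920 / 13-15* sqrt(2) / 8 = -1381.11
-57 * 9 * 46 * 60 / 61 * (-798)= 18522495.74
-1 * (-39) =39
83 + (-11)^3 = -1248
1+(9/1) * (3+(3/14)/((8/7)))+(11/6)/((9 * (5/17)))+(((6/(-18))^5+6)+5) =804349/19440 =41.38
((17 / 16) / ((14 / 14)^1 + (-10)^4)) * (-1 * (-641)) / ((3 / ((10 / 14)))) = 54485 / 3360336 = 0.02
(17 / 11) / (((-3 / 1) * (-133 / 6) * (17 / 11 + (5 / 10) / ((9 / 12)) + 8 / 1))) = 102 / 44821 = 0.00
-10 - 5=-15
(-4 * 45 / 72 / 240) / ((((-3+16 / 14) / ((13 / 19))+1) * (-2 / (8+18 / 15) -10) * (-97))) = 161 / 26259840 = 0.00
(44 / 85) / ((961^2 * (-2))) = -22 / 78499285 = -0.00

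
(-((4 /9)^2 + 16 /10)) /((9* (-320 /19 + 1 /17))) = 18088 /1519965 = 0.01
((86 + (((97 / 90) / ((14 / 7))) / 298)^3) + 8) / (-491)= -14507552844048673 / 75778813255104000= -0.19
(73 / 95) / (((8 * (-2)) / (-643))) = 46939 / 1520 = 30.88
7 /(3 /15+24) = 35 /121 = 0.29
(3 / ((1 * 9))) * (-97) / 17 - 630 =-32227 / 51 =-631.90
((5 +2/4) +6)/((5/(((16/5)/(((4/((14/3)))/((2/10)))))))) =1.72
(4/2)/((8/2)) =1/2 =0.50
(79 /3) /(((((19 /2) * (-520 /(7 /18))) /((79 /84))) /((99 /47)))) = -68651 /16716960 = -0.00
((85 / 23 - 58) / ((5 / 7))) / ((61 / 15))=-26229 / 1403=-18.69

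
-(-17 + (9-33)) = 41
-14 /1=-14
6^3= 216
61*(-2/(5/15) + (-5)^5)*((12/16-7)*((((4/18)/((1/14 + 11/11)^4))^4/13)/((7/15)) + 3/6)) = 7135278597361181349906413101/11951770749521484375000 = 597005.98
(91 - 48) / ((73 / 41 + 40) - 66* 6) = -1763 / 14523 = -0.12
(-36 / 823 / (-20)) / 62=9 / 255130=0.00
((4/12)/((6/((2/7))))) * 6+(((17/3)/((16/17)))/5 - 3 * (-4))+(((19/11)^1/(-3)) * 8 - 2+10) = 102831/6160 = 16.69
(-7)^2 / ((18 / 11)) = 539 / 18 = 29.94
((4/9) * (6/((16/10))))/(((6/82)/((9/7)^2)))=1845/49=37.65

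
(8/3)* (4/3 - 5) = -88/9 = -9.78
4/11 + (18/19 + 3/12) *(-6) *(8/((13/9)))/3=-2696/209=-12.90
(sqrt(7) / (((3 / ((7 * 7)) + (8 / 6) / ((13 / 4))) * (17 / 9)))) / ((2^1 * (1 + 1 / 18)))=154791 * sqrt(7) / 291023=1.41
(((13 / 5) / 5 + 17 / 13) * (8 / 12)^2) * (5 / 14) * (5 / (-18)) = -22 / 273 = -0.08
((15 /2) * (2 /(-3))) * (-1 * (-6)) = -30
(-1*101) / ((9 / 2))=-202 / 9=-22.44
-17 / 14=-1.21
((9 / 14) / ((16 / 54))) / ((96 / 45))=3645 / 3584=1.02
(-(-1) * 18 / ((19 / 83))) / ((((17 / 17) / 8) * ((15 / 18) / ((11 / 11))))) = 71712 / 95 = 754.86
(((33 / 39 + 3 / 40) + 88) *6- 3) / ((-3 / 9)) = -413811 / 260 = -1591.58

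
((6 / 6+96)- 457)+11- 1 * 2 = -351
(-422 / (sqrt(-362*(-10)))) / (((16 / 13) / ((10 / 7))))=-2743*sqrt(905) / 10136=-8.14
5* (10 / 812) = 25 / 406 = 0.06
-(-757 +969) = -212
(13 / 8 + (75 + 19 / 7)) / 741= 1481 / 13832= 0.11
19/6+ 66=415/6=69.17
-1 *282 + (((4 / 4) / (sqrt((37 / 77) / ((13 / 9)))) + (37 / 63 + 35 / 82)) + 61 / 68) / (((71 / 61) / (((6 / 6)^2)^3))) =-3496267139 / 12470724 + 61 *sqrt(37037) / 7881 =-278.87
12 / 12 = 1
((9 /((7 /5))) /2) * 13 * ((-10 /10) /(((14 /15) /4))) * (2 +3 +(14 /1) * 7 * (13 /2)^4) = -12280866975 /392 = -31328742.28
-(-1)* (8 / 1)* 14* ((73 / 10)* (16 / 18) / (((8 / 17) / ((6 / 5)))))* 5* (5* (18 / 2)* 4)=1667904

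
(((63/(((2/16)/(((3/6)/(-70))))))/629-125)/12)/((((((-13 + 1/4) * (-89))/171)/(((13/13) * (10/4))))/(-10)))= 37348585/951677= 39.25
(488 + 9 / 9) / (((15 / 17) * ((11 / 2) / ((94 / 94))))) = 100.76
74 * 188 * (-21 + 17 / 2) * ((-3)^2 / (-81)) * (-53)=-9216700 / 9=-1024077.78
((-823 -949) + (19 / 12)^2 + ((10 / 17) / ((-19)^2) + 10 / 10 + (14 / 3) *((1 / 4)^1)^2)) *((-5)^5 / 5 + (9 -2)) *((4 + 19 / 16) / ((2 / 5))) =66793663443565 / 4713216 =14171568.51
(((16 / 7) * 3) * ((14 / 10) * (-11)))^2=278784 / 25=11151.36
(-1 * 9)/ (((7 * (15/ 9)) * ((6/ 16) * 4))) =-18/ 35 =-0.51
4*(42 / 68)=42 / 17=2.47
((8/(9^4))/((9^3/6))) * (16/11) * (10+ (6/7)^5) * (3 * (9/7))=4092416/6947055801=0.00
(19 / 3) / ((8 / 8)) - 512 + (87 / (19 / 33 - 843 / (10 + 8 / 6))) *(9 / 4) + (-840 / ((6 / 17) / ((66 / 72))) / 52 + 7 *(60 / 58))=-203440091197 / 374636964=-543.03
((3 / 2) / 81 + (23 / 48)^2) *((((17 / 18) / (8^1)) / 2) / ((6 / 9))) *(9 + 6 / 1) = 145775 / 442368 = 0.33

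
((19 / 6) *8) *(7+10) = 1292 / 3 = 430.67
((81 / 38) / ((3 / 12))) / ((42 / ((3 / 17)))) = 0.04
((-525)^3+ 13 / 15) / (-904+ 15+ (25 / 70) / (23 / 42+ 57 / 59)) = 162813.88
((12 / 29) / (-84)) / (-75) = 1 / 15225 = 0.00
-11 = -11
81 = 81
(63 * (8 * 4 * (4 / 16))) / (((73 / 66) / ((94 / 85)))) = 3126816 / 6205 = 503.92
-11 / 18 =-0.61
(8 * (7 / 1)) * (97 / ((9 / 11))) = 6639.11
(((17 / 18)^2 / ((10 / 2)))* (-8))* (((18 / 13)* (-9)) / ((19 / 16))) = 14.98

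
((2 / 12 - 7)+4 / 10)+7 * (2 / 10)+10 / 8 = -227 / 60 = -3.78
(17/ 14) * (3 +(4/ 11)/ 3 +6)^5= 76662.62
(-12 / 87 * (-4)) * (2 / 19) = 32 / 551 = 0.06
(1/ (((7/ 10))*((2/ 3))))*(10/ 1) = 150/ 7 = 21.43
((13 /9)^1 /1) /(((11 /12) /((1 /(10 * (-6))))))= -13 /495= -0.03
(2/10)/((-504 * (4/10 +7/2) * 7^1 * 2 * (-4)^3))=1/8805888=0.00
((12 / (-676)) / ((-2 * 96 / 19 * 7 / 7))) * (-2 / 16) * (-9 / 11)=171 / 951808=0.00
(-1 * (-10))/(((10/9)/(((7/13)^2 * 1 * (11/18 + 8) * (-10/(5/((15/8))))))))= -113925/1352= -84.26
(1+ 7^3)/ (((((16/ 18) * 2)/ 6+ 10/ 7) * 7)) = 4644/ 163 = 28.49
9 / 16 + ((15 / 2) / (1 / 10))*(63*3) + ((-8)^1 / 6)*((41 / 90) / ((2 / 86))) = 30562799 / 2160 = 14149.44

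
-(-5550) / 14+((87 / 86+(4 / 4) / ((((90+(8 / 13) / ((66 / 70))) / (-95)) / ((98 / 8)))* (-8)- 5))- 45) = 370651978533 / 1052355598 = 352.21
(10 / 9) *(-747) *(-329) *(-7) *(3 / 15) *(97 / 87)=-37082906 / 87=-426240.30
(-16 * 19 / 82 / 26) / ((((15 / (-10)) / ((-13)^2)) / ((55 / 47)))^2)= -2020361200 / 815121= -2478.60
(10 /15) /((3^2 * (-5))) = -0.01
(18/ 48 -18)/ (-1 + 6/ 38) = 2679/ 128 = 20.93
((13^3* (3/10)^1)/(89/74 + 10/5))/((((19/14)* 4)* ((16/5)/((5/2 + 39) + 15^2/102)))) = 422784089/816544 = 517.77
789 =789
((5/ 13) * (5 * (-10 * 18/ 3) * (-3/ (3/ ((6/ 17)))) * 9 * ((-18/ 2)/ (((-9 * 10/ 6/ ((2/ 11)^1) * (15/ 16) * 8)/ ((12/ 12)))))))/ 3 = 4320/ 2431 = 1.78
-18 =-18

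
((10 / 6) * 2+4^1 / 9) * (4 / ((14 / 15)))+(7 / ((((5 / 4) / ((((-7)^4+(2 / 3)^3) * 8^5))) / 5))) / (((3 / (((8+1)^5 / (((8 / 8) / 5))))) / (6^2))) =163921835969741140 / 21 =7805801712844816.19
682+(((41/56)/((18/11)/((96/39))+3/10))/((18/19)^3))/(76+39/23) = 21120757590427/30968331156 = 682.01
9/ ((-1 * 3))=-3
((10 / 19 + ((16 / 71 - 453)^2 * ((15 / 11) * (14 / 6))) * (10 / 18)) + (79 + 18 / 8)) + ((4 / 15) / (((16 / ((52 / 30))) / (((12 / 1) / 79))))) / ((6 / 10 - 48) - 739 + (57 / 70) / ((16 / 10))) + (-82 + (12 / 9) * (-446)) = 19714289086620826009 / 54491352996420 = 361787.48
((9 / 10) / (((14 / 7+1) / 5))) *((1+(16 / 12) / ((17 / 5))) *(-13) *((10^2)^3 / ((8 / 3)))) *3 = -519187500 / 17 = -30540441.18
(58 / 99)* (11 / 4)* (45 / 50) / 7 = 29 / 140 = 0.21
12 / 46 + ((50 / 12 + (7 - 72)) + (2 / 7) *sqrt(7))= -8359 / 138 + 2 *sqrt(7) / 7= -59.82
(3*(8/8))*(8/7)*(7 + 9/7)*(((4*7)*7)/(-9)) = -1856/3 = -618.67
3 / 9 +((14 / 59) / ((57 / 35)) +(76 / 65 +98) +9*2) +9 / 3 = 8791036 / 72865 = 120.65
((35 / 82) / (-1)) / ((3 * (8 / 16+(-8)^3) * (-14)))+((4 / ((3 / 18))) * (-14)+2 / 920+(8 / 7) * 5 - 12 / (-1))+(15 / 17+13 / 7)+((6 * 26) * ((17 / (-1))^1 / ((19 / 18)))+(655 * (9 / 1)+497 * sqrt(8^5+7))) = 401381964890959 / 130869709740+2485 * sqrt(1311) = 93043.25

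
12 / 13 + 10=142 / 13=10.92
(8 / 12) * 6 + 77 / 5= 97 / 5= 19.40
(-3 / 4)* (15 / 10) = -9 / 8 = -1.12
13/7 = 1.86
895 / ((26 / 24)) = 10740 / 13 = 826.15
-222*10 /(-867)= 740 /289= 2.56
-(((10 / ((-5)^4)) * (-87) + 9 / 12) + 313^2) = -48984179 / 500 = -97968.36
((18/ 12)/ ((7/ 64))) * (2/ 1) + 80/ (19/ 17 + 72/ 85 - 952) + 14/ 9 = 147026578/ 5087439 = 28.90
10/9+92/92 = 19/9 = 2.11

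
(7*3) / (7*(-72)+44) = -0.05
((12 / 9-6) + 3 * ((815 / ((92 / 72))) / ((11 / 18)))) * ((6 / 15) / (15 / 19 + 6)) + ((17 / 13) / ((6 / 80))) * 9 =50487284 / 148005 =341.12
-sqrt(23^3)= -23*sqrt(23)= -110.30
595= 595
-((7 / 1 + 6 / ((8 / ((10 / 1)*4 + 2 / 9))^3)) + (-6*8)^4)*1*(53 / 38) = -2188064030417 / 295488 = -7404916.72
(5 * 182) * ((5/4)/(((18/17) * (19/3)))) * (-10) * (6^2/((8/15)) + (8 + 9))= -32680375/228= -143334.98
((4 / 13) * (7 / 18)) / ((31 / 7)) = 98 / 3627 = 0.03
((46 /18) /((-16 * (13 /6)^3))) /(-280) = 69 /1230320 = 0.00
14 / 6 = 7 / 3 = 2.33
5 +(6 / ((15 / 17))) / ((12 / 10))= 32 / 3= 10.67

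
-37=-37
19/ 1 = 19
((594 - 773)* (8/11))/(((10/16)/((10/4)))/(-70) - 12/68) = 6816320/9427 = 723.06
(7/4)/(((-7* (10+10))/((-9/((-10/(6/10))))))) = -27/4000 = -0.01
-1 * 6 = -6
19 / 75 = 0.25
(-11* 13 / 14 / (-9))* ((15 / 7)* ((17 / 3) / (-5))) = -2431 / 882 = -2.76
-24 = -24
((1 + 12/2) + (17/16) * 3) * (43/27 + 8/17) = 154361/7344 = 21.02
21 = 21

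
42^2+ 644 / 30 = 26782 / 15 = 1785.47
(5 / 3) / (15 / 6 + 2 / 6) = 10 / 17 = 0.59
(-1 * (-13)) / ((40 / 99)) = 1287 / 40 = 32.18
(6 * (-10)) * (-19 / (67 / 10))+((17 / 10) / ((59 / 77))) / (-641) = 170.15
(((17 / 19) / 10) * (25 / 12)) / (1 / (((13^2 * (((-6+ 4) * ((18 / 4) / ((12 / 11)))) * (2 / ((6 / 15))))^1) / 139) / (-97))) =790075 / 8197664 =0.10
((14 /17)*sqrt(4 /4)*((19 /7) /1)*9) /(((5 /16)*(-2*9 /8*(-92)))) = 608 /1955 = 0.31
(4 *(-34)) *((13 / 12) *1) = -442 / 3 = -147.33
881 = 881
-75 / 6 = -25 / 2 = -12.50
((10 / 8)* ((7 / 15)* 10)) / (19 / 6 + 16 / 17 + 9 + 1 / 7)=4165 / 9461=0.44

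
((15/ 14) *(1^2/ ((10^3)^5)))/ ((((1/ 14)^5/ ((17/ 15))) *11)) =40817/ 687500000000000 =0.00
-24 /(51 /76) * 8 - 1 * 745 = -17529 /17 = -1031.12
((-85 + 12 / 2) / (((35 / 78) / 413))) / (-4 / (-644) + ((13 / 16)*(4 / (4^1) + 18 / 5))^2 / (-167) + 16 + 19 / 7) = -12511979450880 / 3206969639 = -3901.50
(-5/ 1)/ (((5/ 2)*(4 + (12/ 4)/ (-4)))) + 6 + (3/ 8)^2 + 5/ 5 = 5429/ 832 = 6.53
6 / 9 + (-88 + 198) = 332 / 3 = 110.67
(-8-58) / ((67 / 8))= -528 / 67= -7.88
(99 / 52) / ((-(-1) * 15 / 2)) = 33 / 130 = 0.25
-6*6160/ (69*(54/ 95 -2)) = 146300/ 391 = 374.17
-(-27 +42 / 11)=255 / 11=23.18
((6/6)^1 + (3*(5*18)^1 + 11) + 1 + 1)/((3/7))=1988/3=662.67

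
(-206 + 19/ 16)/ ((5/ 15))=-9831/ 16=-614.44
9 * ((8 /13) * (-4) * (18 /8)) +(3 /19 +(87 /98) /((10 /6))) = -5949303 /121030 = -49.16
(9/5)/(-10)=-9/50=-0.18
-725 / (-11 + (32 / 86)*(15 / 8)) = 31175 / 443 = 70.37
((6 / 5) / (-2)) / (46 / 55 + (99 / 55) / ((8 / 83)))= -264 / 8585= -0.03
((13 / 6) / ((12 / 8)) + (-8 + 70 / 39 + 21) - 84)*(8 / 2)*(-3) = 31712 / 39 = 813.13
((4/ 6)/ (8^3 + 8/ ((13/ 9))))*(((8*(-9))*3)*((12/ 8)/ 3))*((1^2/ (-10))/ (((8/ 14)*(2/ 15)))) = 2457/ 13456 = 0.18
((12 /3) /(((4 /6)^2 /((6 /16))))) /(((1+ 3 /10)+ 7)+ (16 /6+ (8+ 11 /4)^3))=3240 /1203133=0.00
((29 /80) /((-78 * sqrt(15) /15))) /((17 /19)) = -551 * sqrt(15) /106080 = -0.02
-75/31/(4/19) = -11.49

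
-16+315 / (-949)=-16.33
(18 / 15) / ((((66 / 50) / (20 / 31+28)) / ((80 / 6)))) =118400 / 341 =347.21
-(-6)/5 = 6/5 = 1.20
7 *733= 5131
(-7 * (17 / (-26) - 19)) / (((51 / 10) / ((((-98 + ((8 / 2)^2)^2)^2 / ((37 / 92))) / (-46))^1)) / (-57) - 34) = -16966283320 / 4192945263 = -4.05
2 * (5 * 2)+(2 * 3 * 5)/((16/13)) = 355/8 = 44.38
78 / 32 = 39 / 16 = 2.44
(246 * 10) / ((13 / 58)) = 142680 / 13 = 10975.38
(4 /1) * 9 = 36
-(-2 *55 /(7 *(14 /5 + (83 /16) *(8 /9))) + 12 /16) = 25593 /18676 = 1.37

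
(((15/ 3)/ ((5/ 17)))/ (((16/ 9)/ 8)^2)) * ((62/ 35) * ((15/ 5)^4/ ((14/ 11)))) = 38034117/ 980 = 38810.32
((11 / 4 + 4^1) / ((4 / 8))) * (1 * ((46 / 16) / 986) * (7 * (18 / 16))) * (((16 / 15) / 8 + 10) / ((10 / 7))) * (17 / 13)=1734453 / 603200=2.88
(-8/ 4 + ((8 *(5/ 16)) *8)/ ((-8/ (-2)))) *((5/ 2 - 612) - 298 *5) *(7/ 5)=-88179/ 10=-8817.90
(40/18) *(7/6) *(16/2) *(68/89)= 38080/2403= 15.85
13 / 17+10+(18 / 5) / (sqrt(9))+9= 1782 / 85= 20.96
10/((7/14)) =20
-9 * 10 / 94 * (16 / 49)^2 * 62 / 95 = -142848 / 2144093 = -0.07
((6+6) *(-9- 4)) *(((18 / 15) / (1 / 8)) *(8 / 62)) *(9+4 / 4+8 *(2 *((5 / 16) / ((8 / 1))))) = -63648 / 31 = -2053.16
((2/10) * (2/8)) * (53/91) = 53/1820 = 0.03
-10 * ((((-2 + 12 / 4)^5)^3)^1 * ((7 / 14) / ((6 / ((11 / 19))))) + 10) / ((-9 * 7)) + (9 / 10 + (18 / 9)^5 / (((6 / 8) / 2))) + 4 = 1648777 / 17955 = 91.83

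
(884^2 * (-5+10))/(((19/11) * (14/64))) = 1375362560/133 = 10341071.88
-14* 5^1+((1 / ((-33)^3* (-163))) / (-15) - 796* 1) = -76091925691 / 87865965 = -866.00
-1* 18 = -18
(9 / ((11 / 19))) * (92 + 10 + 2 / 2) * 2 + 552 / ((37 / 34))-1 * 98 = 1469924 / 407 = 3611.61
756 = 756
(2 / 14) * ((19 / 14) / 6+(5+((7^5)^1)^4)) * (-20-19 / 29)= -4014827671030645705277 / 17052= -235446145380638382.90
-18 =-18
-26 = -26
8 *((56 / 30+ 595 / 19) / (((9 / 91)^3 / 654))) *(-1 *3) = -12428652531568 / 23085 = -538386507.76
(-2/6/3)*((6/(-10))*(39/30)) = 13/150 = 0.09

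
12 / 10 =6 / 5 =1.20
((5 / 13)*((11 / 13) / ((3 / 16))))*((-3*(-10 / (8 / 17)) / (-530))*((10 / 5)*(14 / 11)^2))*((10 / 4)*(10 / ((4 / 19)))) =-7913500 / 98527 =-80.32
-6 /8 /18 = -1 /24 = -0.04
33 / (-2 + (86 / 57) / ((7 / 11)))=13167 / 148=88.97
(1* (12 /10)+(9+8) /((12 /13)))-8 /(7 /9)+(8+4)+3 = 10219 /420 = 24.33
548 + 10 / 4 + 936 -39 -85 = 2725 / 2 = 1362.50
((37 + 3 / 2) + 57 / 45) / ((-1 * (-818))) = 1193 / 24540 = 0.05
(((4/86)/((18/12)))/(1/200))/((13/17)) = 13600/1677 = 8.11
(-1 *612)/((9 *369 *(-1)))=68/369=0.18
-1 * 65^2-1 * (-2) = -4223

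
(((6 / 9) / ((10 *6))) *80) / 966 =4 / 4347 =0.00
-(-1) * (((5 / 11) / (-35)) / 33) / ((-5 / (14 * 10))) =4 / 363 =0.01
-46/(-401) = 46/401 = 0.11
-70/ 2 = -35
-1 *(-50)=50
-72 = -72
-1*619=-619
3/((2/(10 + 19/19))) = 33/2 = 16.50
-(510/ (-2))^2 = -65025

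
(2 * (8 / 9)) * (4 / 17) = 64 / 153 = 0.42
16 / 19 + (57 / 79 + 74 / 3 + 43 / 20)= 2555929 / 90060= 28.38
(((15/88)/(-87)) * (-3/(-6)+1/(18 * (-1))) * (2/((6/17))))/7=-85/120582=-0.00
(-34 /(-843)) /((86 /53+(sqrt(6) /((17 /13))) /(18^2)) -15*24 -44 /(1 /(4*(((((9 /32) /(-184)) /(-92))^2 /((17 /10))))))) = -606344090832378572501271629463552 /5387761605271040628561804057797404619 -3993263845256203501540737024*sqrt(6) /5387761605271040628561804057797404619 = -0.00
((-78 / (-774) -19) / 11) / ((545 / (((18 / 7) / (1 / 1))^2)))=-263304 / 12631465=-0.02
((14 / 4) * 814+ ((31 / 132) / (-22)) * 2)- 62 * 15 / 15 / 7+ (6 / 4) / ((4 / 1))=57741613 / 20328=2840.50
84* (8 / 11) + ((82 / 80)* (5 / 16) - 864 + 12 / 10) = -5641777 / 7040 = -801.39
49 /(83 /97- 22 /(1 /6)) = -4753 /12721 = -0.37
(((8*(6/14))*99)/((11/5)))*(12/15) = 864/7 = 123.43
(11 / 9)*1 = 11 / 9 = 1.22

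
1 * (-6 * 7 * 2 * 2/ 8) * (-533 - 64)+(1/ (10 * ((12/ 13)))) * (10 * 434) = 78043/ 6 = 13007.17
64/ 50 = 32/ 25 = 1.28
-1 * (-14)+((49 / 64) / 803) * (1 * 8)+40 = 54.01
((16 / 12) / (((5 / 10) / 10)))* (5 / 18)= 200 / 27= 7.41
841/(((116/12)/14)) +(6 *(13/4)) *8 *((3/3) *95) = 16038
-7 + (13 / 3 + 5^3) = 367 / 3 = 122.33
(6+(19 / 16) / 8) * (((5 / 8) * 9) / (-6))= -11805 / 2048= -5.76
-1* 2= -2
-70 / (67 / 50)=-3500 / 67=-52.24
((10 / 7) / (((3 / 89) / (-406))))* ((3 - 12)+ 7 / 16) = 1767985 / 12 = 147332.08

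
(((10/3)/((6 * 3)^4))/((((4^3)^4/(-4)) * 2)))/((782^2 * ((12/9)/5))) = -25/1077019142818627584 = -0.00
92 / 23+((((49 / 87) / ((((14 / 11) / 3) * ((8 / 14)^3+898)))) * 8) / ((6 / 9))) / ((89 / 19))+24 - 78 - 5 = -55.00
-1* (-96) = 96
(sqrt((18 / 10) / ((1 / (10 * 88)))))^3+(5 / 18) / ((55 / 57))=19 / 66+19008 * sqrt(11)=63042.69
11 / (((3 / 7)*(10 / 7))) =539 / 30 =17.97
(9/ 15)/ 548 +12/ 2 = 6.00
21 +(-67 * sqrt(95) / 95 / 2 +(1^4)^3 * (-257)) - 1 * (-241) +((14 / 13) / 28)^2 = 3381 / 676 - 67 * sqrt(95) / 190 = 1.56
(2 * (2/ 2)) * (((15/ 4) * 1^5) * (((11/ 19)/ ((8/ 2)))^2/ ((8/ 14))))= 0.27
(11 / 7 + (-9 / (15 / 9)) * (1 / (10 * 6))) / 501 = 1037 / 350700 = 0.00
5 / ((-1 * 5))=-1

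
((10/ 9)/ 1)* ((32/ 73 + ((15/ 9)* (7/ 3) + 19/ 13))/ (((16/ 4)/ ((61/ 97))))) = 7539905/ 7456293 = 1.01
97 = 97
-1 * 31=-31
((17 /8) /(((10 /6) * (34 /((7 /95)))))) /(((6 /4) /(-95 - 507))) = -2107 /1900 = -1.11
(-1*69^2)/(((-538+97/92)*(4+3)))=438012/345793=1.27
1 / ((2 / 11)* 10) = 11 / 20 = 0.55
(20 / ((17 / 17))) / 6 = 10 / 3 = 3.33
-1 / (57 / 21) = -0.37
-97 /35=-2.77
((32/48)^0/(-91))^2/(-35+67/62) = -62/17414943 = -0.00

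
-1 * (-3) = 3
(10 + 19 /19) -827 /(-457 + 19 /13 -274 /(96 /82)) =2624663 /215149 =12.20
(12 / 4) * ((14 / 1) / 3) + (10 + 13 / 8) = 205 / 8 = 25.62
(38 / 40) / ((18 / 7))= 133 / 360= 0.37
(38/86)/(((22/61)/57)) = 66063/946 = 69.83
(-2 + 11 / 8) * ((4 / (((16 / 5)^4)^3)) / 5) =-244140625 / 562949953421312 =-0.00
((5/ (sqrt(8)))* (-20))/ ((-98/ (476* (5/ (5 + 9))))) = 2125* sqrt(2)/ 49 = 61.33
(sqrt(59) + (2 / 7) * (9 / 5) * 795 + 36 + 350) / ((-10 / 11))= -30602 / 35 - 11 * sqrt(59) / 10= -882.79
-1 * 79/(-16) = 79/16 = 4.94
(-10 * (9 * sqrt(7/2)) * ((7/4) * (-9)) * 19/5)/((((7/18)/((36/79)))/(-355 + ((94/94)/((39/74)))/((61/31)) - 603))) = -189214743528 * sqrt(14)/62647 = -11301047.82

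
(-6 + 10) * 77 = 308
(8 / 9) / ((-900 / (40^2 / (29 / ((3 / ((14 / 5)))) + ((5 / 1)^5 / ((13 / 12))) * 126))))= -4160 / 956883753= -0.00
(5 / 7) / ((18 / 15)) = 25 / 42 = 0.60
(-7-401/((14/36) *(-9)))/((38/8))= 3012/133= 22.65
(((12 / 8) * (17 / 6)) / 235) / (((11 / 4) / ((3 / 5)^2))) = 0.00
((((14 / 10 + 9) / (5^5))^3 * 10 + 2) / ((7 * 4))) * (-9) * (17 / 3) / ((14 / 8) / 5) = -77819838560766 / 7476806640625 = -10.41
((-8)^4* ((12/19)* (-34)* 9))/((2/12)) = -90243072/19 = -4749635.37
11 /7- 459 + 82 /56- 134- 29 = -17331 /28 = -618.96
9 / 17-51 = -858 / 17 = -50.47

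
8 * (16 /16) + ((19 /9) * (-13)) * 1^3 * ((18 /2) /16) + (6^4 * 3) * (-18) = -1119863 /16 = -69991.44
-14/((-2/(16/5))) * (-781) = -87472/5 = -17494.40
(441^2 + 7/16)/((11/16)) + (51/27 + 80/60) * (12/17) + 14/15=793493263/2805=282885.30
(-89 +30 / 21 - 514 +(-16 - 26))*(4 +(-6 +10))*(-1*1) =36040 / 7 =5148.57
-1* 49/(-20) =49/20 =2.45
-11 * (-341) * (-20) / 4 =-18755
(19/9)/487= 19/4383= 0.00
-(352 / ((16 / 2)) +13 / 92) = -4061 / 92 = -44.14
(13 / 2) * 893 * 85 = 986765 / 2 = 493382.50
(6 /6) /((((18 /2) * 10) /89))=89 /90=0.99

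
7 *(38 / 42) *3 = 19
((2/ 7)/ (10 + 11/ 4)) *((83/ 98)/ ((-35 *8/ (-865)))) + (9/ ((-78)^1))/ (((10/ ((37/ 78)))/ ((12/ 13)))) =0.05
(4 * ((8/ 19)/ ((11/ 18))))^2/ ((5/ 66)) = 1990656/ 19855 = 100.26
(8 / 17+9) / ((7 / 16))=368 / 17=21.65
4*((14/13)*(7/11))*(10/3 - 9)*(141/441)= -6392/1287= -4.97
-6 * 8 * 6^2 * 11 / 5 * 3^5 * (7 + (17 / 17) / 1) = -36951552 / 5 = -7390310.40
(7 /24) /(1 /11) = 77 /24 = 3.21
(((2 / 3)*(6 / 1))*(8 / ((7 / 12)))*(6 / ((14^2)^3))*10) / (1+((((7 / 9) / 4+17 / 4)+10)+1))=810 / 30471091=0.00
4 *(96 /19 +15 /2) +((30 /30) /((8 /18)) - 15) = 2847 /76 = 37.46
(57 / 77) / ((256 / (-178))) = -5073 / 9856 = -0.51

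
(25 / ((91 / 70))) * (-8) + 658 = 6554 / 13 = 504.15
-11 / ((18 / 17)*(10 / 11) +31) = -2057 / 5977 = -0.34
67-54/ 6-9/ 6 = 113/ 2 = 56.50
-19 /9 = -2.11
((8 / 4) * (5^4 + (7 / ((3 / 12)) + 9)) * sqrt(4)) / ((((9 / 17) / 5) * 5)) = 45016 / 9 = 5001.78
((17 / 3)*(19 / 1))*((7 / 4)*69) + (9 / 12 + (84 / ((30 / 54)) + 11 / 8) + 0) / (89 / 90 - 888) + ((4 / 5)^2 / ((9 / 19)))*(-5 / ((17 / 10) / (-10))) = 13040.32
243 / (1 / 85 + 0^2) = 20655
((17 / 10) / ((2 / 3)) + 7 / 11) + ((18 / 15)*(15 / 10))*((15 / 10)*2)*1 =1889 / 220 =8.59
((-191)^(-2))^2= 1/1330863361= 0.00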